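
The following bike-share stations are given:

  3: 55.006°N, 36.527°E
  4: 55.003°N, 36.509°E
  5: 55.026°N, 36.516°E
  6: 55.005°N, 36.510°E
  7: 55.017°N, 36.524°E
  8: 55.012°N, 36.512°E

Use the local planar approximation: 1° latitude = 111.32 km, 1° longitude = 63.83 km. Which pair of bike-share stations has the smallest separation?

Pairwise distances:
3–4: 1.196 km
3–5: 2.334 km
3–6: 1.091 km
3–7: 1.239 km
3–8: 1.167 km
4–5: 2.599 km
4–6: 0.232 km
4–7: 1.829 km
4–8: 1.020 km
5–6: 2.369 km
5–7: 1.125 km
5–8: 1.579 km
6–7: 1.607 km
6–8: 0.790 km
7–8: 0.947 km
Closest pair: 4–6 at 0.232 km.

4 and 6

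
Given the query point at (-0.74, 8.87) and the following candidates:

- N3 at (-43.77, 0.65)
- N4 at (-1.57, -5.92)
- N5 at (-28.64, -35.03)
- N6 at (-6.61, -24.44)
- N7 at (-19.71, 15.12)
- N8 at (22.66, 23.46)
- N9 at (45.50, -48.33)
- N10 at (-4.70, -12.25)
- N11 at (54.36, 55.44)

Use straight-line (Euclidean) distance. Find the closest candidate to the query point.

Distances from (-0.74, 8.87):
N3: 43.81
N4: 14.81
N5: 52.02
N6: 33.82
N7: 19.97
N8: 27.58
N9: 73.55
N10: 21.49
N11: 72.14
Minimum: N4 at 14.81.

N4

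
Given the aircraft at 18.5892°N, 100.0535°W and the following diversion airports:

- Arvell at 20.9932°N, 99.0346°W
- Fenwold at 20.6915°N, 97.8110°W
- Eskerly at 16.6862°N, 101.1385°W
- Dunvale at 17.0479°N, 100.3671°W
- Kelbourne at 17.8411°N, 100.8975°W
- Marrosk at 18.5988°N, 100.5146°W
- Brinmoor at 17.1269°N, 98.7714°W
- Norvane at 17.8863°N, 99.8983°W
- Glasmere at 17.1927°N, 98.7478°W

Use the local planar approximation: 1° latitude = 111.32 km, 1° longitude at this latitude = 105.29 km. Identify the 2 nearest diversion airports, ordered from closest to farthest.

Marrosk, Norvane

Distances from 18.5892°N, 100.0535°W:
Arvell: √((2.4040·111.32)² + (1.0189·105.29)²) = √(71616.867632 + 11508.994323) = 288.3156 km
Fenwold: √((2.1023·111.32)² + (2.2425·105.29)²) = √(54769.121634 + 55749.266129) = 332.4431 km
Eskerly: √((-1.9030·111.32)² + (-1.0850·105.29)²) = √(44877.016017 + 13050.697632) = 240.6818 km
Dunvale: √((-1.5413·111.32)² + (-0.3136·105.29)²) = √(29438.843997 + 1090.250663) = 174.7258 km
Kelbourne: √((-0.7481·111.32)² + (-0.8440·105.29)²) = √(6935.307230 + 7896.945570) = 121.7877 km
Marrosk: √((0.0096·111.32)² + (-0.4611·105.29)²) = √(1.142060 + 2357.026666) = 48.5610 km
Brinmoor: √((-1.4623·111.32)² + (1.2821·105.29)²) = √(26498.381923 + 18222.923489) = 211.4741 km
Norvane: √((-0.7029·111.32)² + (0.1552·105.29)²) = √(6122.566092 + 267.028542) = 79.9349 km
Glasmere: √((-1.3965·111.32)² + (1.3057·105.29)²) = √(24167.307912 + 18899.967597) = 207.5266 km
Sorted: Marrosk (48.5610 km) < Norvane (79.9349 km) < Kelbourne (121.7877 km) < Dunvale (174.7258 km) < …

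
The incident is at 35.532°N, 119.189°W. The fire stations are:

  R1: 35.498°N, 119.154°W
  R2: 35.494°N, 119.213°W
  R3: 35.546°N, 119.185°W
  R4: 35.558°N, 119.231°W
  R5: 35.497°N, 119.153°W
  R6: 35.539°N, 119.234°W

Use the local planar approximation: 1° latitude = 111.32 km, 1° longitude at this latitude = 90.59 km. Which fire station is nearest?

R3

Distances from 35.532°N, 119.189°W:
R1: 4.937 km
R2: 4.756 km
R3: 1.600 km
R4: 4.781 km
R5: 5.081 km
R6: 4.150 km
Minimum: R3 at 1.600 km.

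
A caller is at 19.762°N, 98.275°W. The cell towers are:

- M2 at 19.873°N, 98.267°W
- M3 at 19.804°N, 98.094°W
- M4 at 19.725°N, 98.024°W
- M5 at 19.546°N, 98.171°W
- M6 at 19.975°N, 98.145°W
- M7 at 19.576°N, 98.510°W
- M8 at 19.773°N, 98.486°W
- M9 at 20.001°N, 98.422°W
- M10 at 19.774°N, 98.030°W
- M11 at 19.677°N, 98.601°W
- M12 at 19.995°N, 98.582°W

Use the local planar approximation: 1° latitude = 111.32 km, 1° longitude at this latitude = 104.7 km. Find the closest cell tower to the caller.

M2

Distances from 19.762°N, 98.275°W:
M2: 12.385 km
M3: 19.519 km
M4: 26.601 km
M5: 26.396 km
M6: 27.340 km
M7: 32.157 km
M8: 22.126 km
M9: 30.736 km
M10: 25.686 km
M11: 35.419 km
M12: 41.303 km
Minimum: M2 at 12.385 km.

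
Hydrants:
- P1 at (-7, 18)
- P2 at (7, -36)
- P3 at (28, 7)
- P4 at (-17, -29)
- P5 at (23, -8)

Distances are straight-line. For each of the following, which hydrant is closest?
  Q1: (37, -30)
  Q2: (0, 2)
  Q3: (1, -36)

Q1→P5; Q2→P1; Q3→P2

Q1 at (37, -30):
  P1: √((-44)² + (48)²) = √(1936.000 + 2304.000) = 65.1
  P2: √((-30)² + (-6)²) = √(900.000 + 36.000) = 30.6
  P3: √((-9)² + (37)²) = √(81.000 + 1369.000) = 38.1
  P4: √((-54)² + (1)²) = √(2916.000 + 1.000) = 54.0
  P5: √((-14)² + (22)²) = √(196.000 + 484.000) = 26.1
  → nearest: P5 (26.1)
Q2 at (0, 2):
  P1: √((-7)² + (16)²) = √(49.000 + 256.000) = 17.5
  P2: √((7)² + (-38)²) = √(49.000 + 1444.000) = 38.6
  P3: √((28)² + (5)²) = √(784.000 + 25.000) = 28.4
  P4: √((-17)² + (-31)²) = √(289.000 + 961.000) = 35.4
  P5: √((23)² + (-10)²) = √(529.000 + 100.000) = 25.1
  → nearest: P1 (17.5)
Q3 at (1, -36):
  P1: √((-8)² + (54)²) = √(64.000 + 2916.000) = 54.6
  P2: √((6)² + (0)²) = √(36.000 + 0.000) = 6.0
  P3: √((27)² + (43)²) = √(729.000 + 1849.000) = 50.8
  P4: √((-18)² + (7)²) = √(324.000 + 49.000) = 19.3
  P5: √((22)² + (28)²) = √(484.000 + 784.000) = 35.6
  → nearest: P2 (6.0)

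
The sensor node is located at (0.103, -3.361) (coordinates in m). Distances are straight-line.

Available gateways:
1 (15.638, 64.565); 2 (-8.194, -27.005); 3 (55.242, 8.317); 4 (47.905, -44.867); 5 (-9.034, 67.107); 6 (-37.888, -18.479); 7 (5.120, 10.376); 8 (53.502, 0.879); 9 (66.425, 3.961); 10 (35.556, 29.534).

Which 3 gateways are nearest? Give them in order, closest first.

Distances from (0.103, -3.361):
1: √((15.535)² + (67.926)²) = √(241.33623 + 4613.94148) = 69.680 m
2: √((-8.297)² + (-23.644)²) = √(68.84021 + 559.03874) = 25.058 m
3: √((55.139)² + (11.678)²) = √(3040.30932 + 136.37568) = 56.362 m
4: √((47.802)² + (-41.506)²) = √(2285.03120 + 1722.74804) = 63.307 m
5: √((-9.137)² + (70.468)²) = √(83.48477 + 4965.73902) = 71.058 m
6: √((-37.991)² + (-15.118)²) = √(1443.31608 + 228.55392) = 40.889 m
7: √((5.017)² + (13.737)²) = √(25.17029 + 188.70517) = 14.624 m
8: √((53.399)² + (4.240)²) = √(2851.45320 + 17.97760) = 53.567 m
9: √((66.322)² + (7.322)²) = √(4398.60768 + 53.61168) = 66.725 m
10: √((35.453)² + (32.895)²) = √(1256.91521 + 1082.08102) = 48.363 m
Sorted: 7 (14.624 m) < 2 (25.058 m) < 6 (40.889 m) < 10 (48.363 m) < 8 (53.567 m) < …

7, 2, 6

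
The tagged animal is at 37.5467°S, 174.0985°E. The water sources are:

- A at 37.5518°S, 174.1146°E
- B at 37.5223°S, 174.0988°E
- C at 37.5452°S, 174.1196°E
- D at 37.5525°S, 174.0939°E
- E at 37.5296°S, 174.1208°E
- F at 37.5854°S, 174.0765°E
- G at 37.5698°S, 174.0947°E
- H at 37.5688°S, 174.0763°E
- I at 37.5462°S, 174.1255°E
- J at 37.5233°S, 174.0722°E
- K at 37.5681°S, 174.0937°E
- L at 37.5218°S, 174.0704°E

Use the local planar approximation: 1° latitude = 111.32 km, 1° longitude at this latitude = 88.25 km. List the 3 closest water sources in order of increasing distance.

Distances from 37.5467°S, 174.0985°E:
A: √((-0.0051·111.32)² + (0.0161·88.25)²) = √(0.322320 + 2.018744) = 1.5301 km
B: √((0.0244·111.32)² + (0.0003·88.25)²) = √(7.377786 + 0.000701) = 2.7163 km
C: √((0.0015·111.32)² + (0.0211·88.25)²) = √(0.027882 + 3.467323) = 1.8695 km
D: √((-0.0058·111.32)² + (-0.0046·88.25)²) = √(0.416872 + 0.164795) = 0.7627 km
E: √((0.0171·111.32)² + (0.0223·88.25)²) = √(3.623586 + 3.872926) = 2.7380 km
F: √((-0.0387·111.32)² + (-0.0220·88.25)²) = √(18.559588 + 3.769422) = 4.7254 km
G: √((-0.0231·111.32)² + (-0.0038·88.25)²) = √(6.612571 + 0.112460) = 2.5933 km
H: √((-0.0221·111.32)² + (-0.0222·88.25)²) = √(6.052446 + 3.838269) = 3.1450 km
I: √((0.0005·111.32)² + (0.0270·88.25)²) = √(0.003098 + 5.677498) = 2.3834 km
J: √((0.0234·111.32)² + (-0.0263·88.25)²) = √(6.785441 + 5.386925) = 3.4889 km
K: √((-0.0214·111.32)² + (-0.0048·88.25)²) = √(5.675106 + 0.179437) = 2.4196 km
L: √((0.0249·111.32)² + (-0.0281·88.25)²) = √(7.683252 + 6.149532) = 3.7192 km
Sorted: D (0.7627 km) < A (1.5301 km) < C (1.8695 km) < I (2.3834 km) < K (2.4196 km) < …

D, A, C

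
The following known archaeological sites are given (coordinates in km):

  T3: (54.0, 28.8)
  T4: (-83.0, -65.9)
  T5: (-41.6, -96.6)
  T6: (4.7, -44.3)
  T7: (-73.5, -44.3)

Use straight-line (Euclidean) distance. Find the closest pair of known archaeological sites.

T4 and T7

Pairwise distances:
T4–T7: √((9.5)² + (21.6)²) = √(90.250 + 466.560) = 23.6 km
T4–T5: √((41.4)² + (-30.7)²) = √(1713.960 + 942.490) = 51.5 km
T5–T7: √((-31.9)² + (52.3)²) = √(1017.610 + 2735.290) = 61.3 km
T5–T6: √((46.3)² + (52.3)²) = √(2143.690 + 2735.290) = 69.8 km
T6–T7: √((-78.2)² + (0.0)²) = √(6115.240 + 0.000) = 78.2 km
T3–T6: √((-49.3)² + (-73.1)²) = √(2430.490 + 5343.610) = 88.2 km
T4–T6: √((87.7)² + (21.6)²) = √(7691.290 + 466.560) = 90.3 km
T3–T7: √((-127.5)² + (-73.1)²) = √(16256.250 + 5343.610) = 147.0 km
T3–T5: √((-95.6)² + (-125.4)²) = √(9139.360 + 15725.160) = 157.7 km
T3–T4: √((-137.0)² + (-94.7)²) = √(18769.000 + 8968.090) = 166.5 km
Closest pair: T4–T7 at 23.6 km.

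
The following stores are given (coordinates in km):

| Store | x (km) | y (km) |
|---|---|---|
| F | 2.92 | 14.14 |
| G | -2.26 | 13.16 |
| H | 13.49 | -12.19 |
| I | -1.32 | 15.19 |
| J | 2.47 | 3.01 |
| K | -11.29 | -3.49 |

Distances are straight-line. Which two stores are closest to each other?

G and I

Pairwise distances:
F–G: 5.27 km
F–H: 28.37 km
F–I: 4.37 km
F–J: 11.14 km
F–K: 22.64 km
G–H: 29.84 km
G–I: 2.24 km
G–J: 11.20 km
G–K: 18.94 km
H–I: 31.13 km
H–J: 18.77 km
H–K: 26.26 km
I–J: 12.76 km
I–K: 21.17 km
J–K: 15.22 km
Closest pair: G–I at 2.24 km.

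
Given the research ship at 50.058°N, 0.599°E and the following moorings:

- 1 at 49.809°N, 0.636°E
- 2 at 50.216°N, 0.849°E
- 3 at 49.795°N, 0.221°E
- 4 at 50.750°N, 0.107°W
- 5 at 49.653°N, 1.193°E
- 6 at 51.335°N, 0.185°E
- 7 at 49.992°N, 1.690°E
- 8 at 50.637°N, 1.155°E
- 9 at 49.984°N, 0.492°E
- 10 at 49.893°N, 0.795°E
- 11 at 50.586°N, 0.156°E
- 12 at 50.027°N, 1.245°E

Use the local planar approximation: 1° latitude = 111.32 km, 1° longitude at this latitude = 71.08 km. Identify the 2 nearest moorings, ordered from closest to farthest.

9, 10

Distances from 50.058°N, 0.599°E:
1: 27.843 km
2: 25.003 km
3: 39.737 km
4: 91.937 km
5: 61.768 km
6: 145.169 km
7: 77.896 km
8: 75.606 km
9: 11.212 km
10: 23.054 km
11: 66.680 km
12: 46.047 km
Sorted: 9 (11.212 km) < 10 (23.054 km) < 2 (25.003 km) < 1 (27.843 km) < …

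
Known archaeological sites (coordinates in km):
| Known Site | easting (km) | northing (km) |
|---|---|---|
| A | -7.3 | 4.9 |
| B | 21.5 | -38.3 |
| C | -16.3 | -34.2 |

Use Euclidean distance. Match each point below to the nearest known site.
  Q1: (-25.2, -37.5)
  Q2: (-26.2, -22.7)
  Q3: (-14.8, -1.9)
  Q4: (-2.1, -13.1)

Q1 at (-25.2, -37.5):
  A: √((17.9)² + (42.4)²) = √(320.410 + 1797.760) = 46.0 km
  B: √((46.7)² + (-0.8)²) = √(2180.890 + 0.640) = 46.7 km
  C: √((8.9)² + (3.3)²) = √(79.210 + 10.890) = 9.5 km
  → nearest: C (9.5 km)
Q2 at (-26.2, -22.7):
  A: √((18.9)² + (27.6)²) = √(357.210 + 761.760) = 33.5 km
  B: √((47.7)² + (-15.6)²) = √(2275.290 + 243.360) = 50.2 km
  C: √((9.9)² + (-11.5)²) = √(98.010 + 132.250) = 15.2 km
  → nearest: C (15.2 km)
Q3 at (-14.8, -1.9):
  A: √((7.5)² + (6.8)²) = √(56.250 + 46.240) = 10.1 km
  B: √((36.3)² + (-36.4)²) = √(1317.690 + 1324.960) = 51.4 km
  C: √((-1.5)² + (-32.3)²) = √(2.250 + 1043.290) = 32.3 km
  → nearest: A (10.1 km)
Q4 at (-2.1, -13.1):
  A: √((-5.2)² + (18.0)²) = √(27.040 + 324.000) = 18.7 km
  B: √((23.6)² + (-25.2)²) = √(556.960 + 635.040) = 34.5 km
  C: √((-14.2)² + (-21.1)²) = √(201.640 + 445.210) = 25.4 km
  → nearest: A (18.7 km)

Q1→C; Q2→C; Q3→A; Q4→A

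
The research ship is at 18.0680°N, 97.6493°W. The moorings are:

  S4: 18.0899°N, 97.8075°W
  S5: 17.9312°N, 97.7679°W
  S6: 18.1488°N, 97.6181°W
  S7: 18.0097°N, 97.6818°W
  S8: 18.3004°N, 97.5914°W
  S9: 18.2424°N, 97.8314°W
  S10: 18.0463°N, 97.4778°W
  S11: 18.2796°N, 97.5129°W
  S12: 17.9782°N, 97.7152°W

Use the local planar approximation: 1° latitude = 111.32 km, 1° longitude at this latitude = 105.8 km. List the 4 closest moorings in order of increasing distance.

S7, S6, S12, S4

Distances from 18.0680°N, 97.6493°W:
S4: √((0.0219·111.32)² + (-0.1582·105.8)²) = √(5.943395 + 280.145915) = 16.9142 km
S5: √((-0.1368·111.32)² + (-0.1186·105.8)²) = √(231.909527 + 157.449292) = 19.7322 km
S6: √((0.0808·111.32)² + (0.0312·105.8)²) = √(80.903837 + 10.896337) = 9.5812 km
S7: √((-0.0583·111.32)² + (-0.0325·105.8)²) = √(42.119529 + 11.823282) = 7.3446 km
S8: √((0.2324·111.32)² + (0.0579·105.8)²) = √(669.296637 + 37.525671) = 26.5861 km
S9: √((0.1744·111.32)² + (-0.1821·105.8)²) = √(376.911472 + 371.185692) = 27.3514 km
S10: √((-0.0217·111.32)² + (0.1715·105.8)²) = √(5.835336 + 329.230138) = 18.3048 km
S11: √((0.2116·111.32)² + (0.1364·105.8)²) = √(554.852723 + 208.257224) = 27.6244 km
S12: √((-0.0898·111.32)² + (-0.0659·105.8)²) = √(99.930732 + 48.611852) = 12.1878 km
Sorted: S7 (7.3446 km) < S6 (9.5812 km) < S12 (12.1878 km) < S4 (16.9142 km) < S10 (18.3048 km) < S5 (19.7322 km) < …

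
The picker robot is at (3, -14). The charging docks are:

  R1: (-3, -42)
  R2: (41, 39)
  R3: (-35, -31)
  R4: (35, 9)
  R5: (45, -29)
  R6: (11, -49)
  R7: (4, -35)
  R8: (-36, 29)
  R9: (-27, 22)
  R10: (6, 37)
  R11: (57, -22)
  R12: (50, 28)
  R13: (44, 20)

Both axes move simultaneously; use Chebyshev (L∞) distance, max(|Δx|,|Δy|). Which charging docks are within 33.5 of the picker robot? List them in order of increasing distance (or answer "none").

R7, R1, R4

Distances from (3, -14):
R1: 28
R2: 53
R3: 38
R4: 32
R5: 42
R6: 35
R7: 21
R8: 43
R9: 36
R10: 51
R11: 54
R12: 47
R13: 41
Threshold 33.5: R7 (21), R1 (28), R4 (32) are within range.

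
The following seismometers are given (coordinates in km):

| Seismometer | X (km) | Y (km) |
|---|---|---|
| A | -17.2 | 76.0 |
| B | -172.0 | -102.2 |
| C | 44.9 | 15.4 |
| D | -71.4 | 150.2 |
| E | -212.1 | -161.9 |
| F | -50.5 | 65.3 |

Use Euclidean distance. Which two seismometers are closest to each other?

Pairwise distances:
A–F: 35.0 km
B–E: 71.9 km
A–C: 86.8 km
D–F: 87.4 km
A–D: 91.9 km
C–F: 107.7 km
C–D: 178.0 km
B–F: 206.9 km
A–B: 236.0 km
B–C: 246.7 km
B–D: 271.7 km
E–F: 278.8 km
A–E: 307.5 km
C–E: 312.2 km
D–E: 342.3 km
Closest pair: A–F at 35.0 km.

A and F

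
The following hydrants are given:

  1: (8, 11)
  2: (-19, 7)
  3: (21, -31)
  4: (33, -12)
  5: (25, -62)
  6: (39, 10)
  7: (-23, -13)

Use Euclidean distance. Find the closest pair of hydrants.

2 and 7

Pairwise distances:
2–7: 20.4
3–4: 22.5
4–6: 22.8
1–2: 27.3
1–6: 31.0
3–5: 31.3
1–4: 34.0
1–7: 39.2
1–3: 44.0
3–6: 44.8
3–7: 47.5
4–5: 50.6
2–3: 55.2
2–4: 55.4
4–7: 56.0
2–6: 58.1
6–7: 66.1
5–7: 68.6
5–6: 73.3
1–5: 75.0
2–5: 81.8
Closest pair: 2–7 at 20.4.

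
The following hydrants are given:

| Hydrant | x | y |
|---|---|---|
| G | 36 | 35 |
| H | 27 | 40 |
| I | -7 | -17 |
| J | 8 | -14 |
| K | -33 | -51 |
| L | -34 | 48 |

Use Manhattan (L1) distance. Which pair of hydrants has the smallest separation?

G and H

Pairwise distances:
G–H: 14
G–I: 95
G–J: 77
G–K: 155
G–L: 83
H–I: 91
H–J: 73
H–K: 151
H–L: 69
I–J: 18
I–K: 60
I–L: 92
J–K: 78
J–L: 104
K–L: 100
Closest pair: G–H at 14.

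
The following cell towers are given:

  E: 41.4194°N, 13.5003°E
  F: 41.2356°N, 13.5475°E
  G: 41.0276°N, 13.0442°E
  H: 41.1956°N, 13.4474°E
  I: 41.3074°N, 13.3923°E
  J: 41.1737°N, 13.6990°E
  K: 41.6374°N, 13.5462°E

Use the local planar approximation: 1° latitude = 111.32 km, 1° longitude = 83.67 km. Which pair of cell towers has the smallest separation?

F and H

Pairwise distances:
E–F: 20.8383 km
E–G: 57.9535 km
E–H: 25.3035 km
E–I: 15.3981 km
E–J: 32.0077 km
E–K: 24.5698 km
F–G: 48.0570 km
F–H: 9.4855 km
F–I: 15.2483 km
F–J: 14.4279 km
F–K: 44.7285 km
G–H: 38.5727 km
G–I: 42.6433 km
G–J: 57.1502 km
G–K: 79.8266 km
H–I: 13.2720 km
H–J: 21.1921 km
H–K: 49.8711 km
I–J: 29.6654 km
I–K: 38.9271 km
J–K: 53.1788 km
Closest pair: F–H at 9.4855 km.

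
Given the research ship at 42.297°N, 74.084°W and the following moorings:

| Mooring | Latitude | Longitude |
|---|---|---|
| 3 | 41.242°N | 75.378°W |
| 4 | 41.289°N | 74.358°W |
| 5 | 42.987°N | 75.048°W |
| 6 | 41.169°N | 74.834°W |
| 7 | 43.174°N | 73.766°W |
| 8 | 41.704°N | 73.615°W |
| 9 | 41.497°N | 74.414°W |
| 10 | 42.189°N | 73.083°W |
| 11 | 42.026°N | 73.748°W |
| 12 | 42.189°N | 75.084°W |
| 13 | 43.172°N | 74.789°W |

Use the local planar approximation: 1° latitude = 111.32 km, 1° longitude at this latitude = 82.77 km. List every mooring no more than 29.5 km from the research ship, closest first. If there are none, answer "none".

none

Distances from 42.297°N, 74.084°W:
3: 158.947 km
4: 114.479 km
5: 110.754 km
6: 140.076 km
7: 101.114 km
8: 76.581 km
9: 93.151 km
10: 83.721 km
11: 41.031 km
12: 83.639 km
13: 113.546 km
Threshold 29.5 km: none within range.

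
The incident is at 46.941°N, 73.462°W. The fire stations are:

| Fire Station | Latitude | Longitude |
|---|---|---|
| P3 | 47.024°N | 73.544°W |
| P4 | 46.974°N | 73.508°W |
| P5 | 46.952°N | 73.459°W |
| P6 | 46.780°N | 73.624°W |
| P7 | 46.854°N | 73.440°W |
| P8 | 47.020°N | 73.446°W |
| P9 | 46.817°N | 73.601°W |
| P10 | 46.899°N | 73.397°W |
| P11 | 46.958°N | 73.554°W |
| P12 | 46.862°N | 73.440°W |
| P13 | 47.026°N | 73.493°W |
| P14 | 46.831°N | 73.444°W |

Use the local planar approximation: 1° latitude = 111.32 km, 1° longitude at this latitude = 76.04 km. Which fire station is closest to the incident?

P5

Distances from 46.941°N, 73.462°W:
P3: √((0.083·111.32)² + (-0.082·76.04)²) = √(85.36947 + 38.87872) = 11.147 km
P4: √((0.033·111.32)² + (-0.046·76.04)²) = √(13.49504 + 12.23488) = 5.072 km
P5: √((0.011·111.32)² + (0.003·76.04)²) = √(1.49945 + 0.05204) = 1.246 km
P6: √((-0.161·111.32)² + (-0.162·76.04)²) = √(321.21672 + 151.74495) = 21.748 km
P7: √((-0.087·111.32)² + (0.022·76.04)²) = √(93.79613 + 2.79853) = 9.828 km
P8: √((0.079·111.32)² + (0.016·76.04)²) = √(77.33936 + 1.48021) = 8.878 km
P9: √((-0.124·111.32)² + (-0.139·76.04)²) = √(190.54158 + 111.71560) = 17.386 km
P10: √((-0.042·111.32)² + (0.065·76.04)²) = √(21.85974 + 24.42929) = 6.804 km
P11: √((0.017·111.32)² + (-0.092·76.04)²) = √(3.58133 + 48.93954) = 7.247 km
P12: √((-0.079·111.32)² + (0.022·76.04)²) = √(77.33936 + 2.79853) = 8.952 km
P13: √((0.085·111.32)² + (-0.031·76.04)²) = √(89.53323 + 5.55658) = 9.751 km
P14: √((-0.110·111.32)² + (0.018·76.04)²) = √(149.94492 + 1.87339) = 12.321 km
Minimum: P5 at 1.246 km.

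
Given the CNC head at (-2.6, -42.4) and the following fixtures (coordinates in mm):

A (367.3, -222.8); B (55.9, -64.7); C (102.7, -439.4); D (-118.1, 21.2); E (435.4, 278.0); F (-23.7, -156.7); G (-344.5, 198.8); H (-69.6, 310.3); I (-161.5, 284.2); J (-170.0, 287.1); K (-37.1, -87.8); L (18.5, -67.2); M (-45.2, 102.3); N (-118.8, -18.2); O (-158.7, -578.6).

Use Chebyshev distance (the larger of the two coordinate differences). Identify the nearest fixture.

Distances from (-2.6, -42.4):
A: max(|369.9|, |-180.4|) = 369.9 mm
B: max(|58.5|, |-22.3|) = 58.5 mm
C: max(|105.3|, |-397.0|) = 397.0 mm
D: max(|-115.5|, |63.6|) = 115.5 mm
E: max(|438.0|, |320.4|) = 438.0 mm
F: max(|-21.1|, |-114.3|) = 114.3 mm
G: max(|-341.9|, |241.2|) = 341.9 mm
H: max(|-67.0|, |352.7|) = 352.7 mm
I: max(|-158.9|, |326.6|) = 326.6 mm
J: max(|-167.4|, |329.5|) = 329.5 mm
K: max(|-34.5|, |-45.4|) = 45.4 mm
L: max(|21.1|, |-24.8|) = 24.8 mm
M: max(|-42.6|, |144.7|) = 144.7 mm
N: max(|-116.2|, |24.2|) = 116.2 mm
O: max(|-156.1|, |-536.2|) = 536.2 mm
Minimum: L at 24.8 mm.

L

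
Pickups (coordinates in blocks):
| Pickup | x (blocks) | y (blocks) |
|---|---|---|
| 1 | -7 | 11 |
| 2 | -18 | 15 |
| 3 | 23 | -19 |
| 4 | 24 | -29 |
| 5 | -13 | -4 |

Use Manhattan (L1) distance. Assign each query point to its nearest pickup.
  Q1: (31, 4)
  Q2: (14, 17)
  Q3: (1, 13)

Q1 at (31, 4):
  1: 45 blocks
  2: 60 blocks
  3: 31 blocks
  4: 40 blocks
  5: 52 blocks
  → nearest: 3 (31 blocks)
Q2 at (14, 17):
  1: 27 blocks
  2: 34 blocks
  3: 45 blocks
  4: 56 blocks
  5: 48 blocks
  → nearest: 1 (27 blocks)
Q3 at (1, 13):
  1: 10 blocks
  2: 21 blocks
  3: 54 blocks
  4: 65 blocks
  5: 31 blocks
  → nearest: 1 (10 blocks)

Q1→3; Q2→1; Q3→1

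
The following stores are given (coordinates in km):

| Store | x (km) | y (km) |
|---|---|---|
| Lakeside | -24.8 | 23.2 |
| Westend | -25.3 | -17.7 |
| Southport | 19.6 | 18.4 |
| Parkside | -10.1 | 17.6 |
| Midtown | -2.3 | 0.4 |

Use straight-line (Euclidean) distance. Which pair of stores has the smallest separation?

Pairwise distances:
Lakeside–Westend: 40.9 km
Lakeside–Southport: 44.7 km
Lakeside–Parkside: 15.7 km
Lakeside–Midtown: 32.0 km
Westend–Southport: 57.6 km
Westend–Parkside: 38.4 km
Westend–Midtown: 29.3 km
Southport–Parkside: 29.7 km
Southport–Midtown: 28.3 km
Parkside–Midtown: 18.9 km
Closest pair: Lakeside–Parkside at 15.7 km.

Lakeside and Parkside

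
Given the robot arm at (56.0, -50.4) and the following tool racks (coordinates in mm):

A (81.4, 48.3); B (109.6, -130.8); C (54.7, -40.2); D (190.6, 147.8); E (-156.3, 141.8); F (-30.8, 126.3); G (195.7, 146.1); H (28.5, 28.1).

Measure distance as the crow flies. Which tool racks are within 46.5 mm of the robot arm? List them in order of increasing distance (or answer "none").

C

Distances from (56.0, -50.4):
A: √((25.4)² + (98.7)²) = √(645.160 + 9741.690) = 101.9 mm
B: √((53.6)² + (-80.4)²) = √(2872.960 + 6464.160) = 96.6 mm
C: √((-1.3)² + (10.2)²) = √(1.690 + 104.040) = 10.3 mm
D: √((134.6)² + (198.2)²) = √(18117.160 + 39283.240) = 239.6 mm
E: √((-212.3)² + (192.2)²) = √(45071.290 + 36940.840) = 286.4 mm
F: √((-86.8)² + (176.7)²) = √(7534.240 + 31222.890) = 196.9 mm
G: √((139.7)² + (196.5)²) = √(19516.090 + 38612.250) = 241.1 mm
H: √((-27.5)² + (78.5)²) = √(756.250 + 6162.250) = 83.2 mm
Threshold 46.5 mm: C (10.3 mm) is within range.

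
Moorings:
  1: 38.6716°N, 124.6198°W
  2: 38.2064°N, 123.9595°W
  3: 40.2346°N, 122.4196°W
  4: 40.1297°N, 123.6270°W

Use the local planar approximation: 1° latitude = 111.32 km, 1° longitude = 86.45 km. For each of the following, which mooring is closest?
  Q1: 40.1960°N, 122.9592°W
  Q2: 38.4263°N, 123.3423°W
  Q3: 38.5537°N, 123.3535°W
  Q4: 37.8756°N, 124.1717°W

Q1 at 40.1960°N, 122.9592°W:
  1: √((-1.5244·111.32)² + (-1.6606·86.45)²) = √(28796.803010 + 20609.149156) = 222.2745 km
  2: √((-1.9896·111.32)² + (-1.0003·86.45)²) = √(49054.396810 + 7478.087334) = 237.7656 km
  3: √((0.0386·111.32)² + (0.5396·86.45)²) = √(18.463796 + 2176.075088) = 46.8459 km
  4: √((-0.0663·111.32)² + (-0.6678·86.45)²) = √(54.472016 + 3332.904154) = 58.2012 km
  → nearest: 3 (46.8459 km)
Q2 at 38.4263°N, 123.3423°W:
  1: √((0.2453·111.32)² + (-1.2775·86.45)²) = √(745.661108 + 12196.965990) = 113.7657 km
  2: √((-0.2199·111.32)² + (-0.6172·86.45)²) = √(599.234562 + 2846.963046) = 58.7043 km
  3: √((1.8083·111.32)² + (0.9227·86.45)²) = √(40521.672286 + 6362.840496) = 216.5283 km
  4: √((1.7034·111.32)² + (-0.2847·86.45)²) = √(35956.687955 + 605.766050) = 191.2131 km
  → nearest: 2 (58.7043 km)
Q3 at 38.5537°N, 123.3535°W:
  1: √((0.1179·111.32)² + (-1.2663·86.45)²) = √(172.255860 + 11984.038870) = 110.2556 km
  2: √((-0.3473·111.32)² + (-0.6060·86.45)²) = √(1494.706634 + 2744.575888) = 65.1098 km
  3: √((1.6809·111.32)² + (0.9339·86.45)²) = √(35013.066586 + 6518.245988) = 203.7923 km
  4: √((1.5760·111.32)² + (-0.2735·86.45)²) = √(30779.305882 + 559.042283) = 177.0264 km
  → nearest: 2 (65.1098 km)
Q4 at 37.8756°N, 124.1717°W:
  1: √((0.7960·111.32)² + (-0.4481·86.45)²) = √(7851.859699 + 1500.651626) = 96.7084 km
  2: √((0.3308·111.32)² + (0.2122·86.45)²) = √(1356.055290 + 336.527651) = 41.1410 km
  3: √((2.3590·111.32)² + (1.7521·86.45)²) = √(68960.797791 + 22942.871593) = 303.1562 km
  4: √((2.2541·111.32)² + (0.5447·86.45)²) = √(62964.064239 + 2217.403587) = 255.3066 km
  → nearest: 2 (41.1410 km)

Q1→3; Q2→2; Q3→2; Q4→2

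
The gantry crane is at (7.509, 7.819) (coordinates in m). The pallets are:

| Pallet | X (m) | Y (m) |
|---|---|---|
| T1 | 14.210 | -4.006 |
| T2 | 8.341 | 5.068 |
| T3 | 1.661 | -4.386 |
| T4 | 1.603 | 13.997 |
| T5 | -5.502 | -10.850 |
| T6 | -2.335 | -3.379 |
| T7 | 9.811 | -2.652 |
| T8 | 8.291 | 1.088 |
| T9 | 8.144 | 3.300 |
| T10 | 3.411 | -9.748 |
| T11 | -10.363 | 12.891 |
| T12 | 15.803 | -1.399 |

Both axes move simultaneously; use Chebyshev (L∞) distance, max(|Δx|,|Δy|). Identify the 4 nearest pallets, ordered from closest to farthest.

Distances from (7.509, 7.819):
T1: 11.825 m
T2: 2.751 m
T3: 12.205 m
T4: 6.178 m
T5: 18.669 m
T6: 11.198 m
T7: 10.471 m
T8: 6.731 m
T9: 4.519 m
T10: 17.567 m
T11: 17.872 m
T12: 9.218 m
Sorted: T2 (2.751 m) < T9 (4.519 m) < T4 (6.178 m) < T8 (6.731 m) < T12 (9.218 m) < T7 (10.471 m) < …

T2, T9, T4, T8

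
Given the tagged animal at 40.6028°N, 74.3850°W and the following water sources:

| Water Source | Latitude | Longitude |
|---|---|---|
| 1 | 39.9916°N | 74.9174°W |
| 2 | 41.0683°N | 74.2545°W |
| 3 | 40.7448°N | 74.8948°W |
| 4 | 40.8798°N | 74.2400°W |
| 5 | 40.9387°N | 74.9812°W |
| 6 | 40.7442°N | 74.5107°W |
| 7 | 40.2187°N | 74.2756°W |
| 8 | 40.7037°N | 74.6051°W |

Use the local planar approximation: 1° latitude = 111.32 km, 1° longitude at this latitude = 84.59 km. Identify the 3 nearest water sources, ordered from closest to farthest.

6, 8, 4

Distances from 40.6028°N, 74.3850°W:
1: 81.5935 km
2: 52.9822 km
3: 45.9299 km
4: 33.1855 km
5: 62.7824 km
6: 18.9955 km
7: 43.7480 km
8: 21.7440 km
Sorted: 6 (18.9955 km) < 8 (21.7440 km) < 4 (33.1855 km) < 7 (43.7480 km) < 3 (45.9299 km) < …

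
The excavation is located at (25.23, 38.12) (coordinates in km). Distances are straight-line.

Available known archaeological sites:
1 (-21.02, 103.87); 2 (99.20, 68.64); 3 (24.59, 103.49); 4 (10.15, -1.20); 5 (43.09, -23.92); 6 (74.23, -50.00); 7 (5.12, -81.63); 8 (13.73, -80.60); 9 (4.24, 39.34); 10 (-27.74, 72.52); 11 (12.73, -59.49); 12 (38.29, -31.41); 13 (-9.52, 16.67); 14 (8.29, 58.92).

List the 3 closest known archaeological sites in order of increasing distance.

Distances from (25.23, 38.12):
1: 80.39 km
2: 80.02 km
3: 65.37 km
4: 42.11 km
5: 64.56 km
6: 100.83 km
7: 121.43 km
8: 119.28 km
9: 21.03 km
10: 63.16 km
11: 98.41 km
12: 70.75 km
13: 40.84 km
14: 26.83 km
Sorted: 9 (21.03 km) < 14 (26.83 km) < 13 (40.84 km) < 4 (42.11 km) < 10 (63.16 km) < …

9, 14, 13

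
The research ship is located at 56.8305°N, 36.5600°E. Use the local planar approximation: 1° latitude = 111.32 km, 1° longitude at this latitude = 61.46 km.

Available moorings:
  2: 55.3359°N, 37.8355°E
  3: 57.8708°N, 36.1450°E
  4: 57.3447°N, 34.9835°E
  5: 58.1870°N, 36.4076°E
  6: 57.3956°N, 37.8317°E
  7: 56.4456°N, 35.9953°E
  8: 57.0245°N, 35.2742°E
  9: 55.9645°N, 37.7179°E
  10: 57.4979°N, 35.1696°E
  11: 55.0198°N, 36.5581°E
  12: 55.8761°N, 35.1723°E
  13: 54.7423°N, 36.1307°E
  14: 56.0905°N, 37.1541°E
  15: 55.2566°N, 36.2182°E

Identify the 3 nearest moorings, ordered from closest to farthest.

Distances from 56.8305°N, 36.5600°E:
2: √((-1.4946·111.32)² + (1.2755·61.46)²) = √(27681.929048 + 6145.341724) = 183.9219 km
3: √((1.0403·111.32)² + (-0.4150·61.46)²) = √(13411.075032 + 650.550935) = 118.5817 km
4: √((0.5142·111.32)² + (-1.5765·61.46)²) = √(3276.502774 + 9387.999591) = 112.5367 km
5: √((1.3565·111.32)² + (-0.1524·61.46)²) = √(22802.685191 + 87.731397) = 151.2958 km
6: √((0.5651·111.32)² + (1.2717·61.46)²) = √(3957.282094 + 6108.779572) = 100.3298 km
7: √((-0.3849·111.32)² + (-0.5647·61.46)²) = √(1835.871236 + 1204.538505) = 55.1399 km
8: √((0.1940·111.32)² + (-1.2858·61.46)²) = √(466.390671 + 6244.992982) = 81.9230 km
9: √((-0.8660·111.32)² + (1.1579·61.46)²) = √(9293.561546 + 5064.390899) = 119.8247 km
10: √((0.6674·111.32)² + (-1.3904·61.46)²) = √(5519.742270 + 7302.383381) = 113.2348 km
11: √((-1.8107·111.32)² + (-0.0019·61.46)²) = √(40629.305478 + 0.013636) = 201.5672 km
12: √((-0.9544·111.32)² + (-1.3877·61.46)²) = √(11287.746738 + 7274.050108) = 136.2417 km
13: √((-2.0882·111.32)² + (-0.4293·61.46)²) = √(54036.918889 + 696.156510) = 233.9510 km
14: √((-0.7400·111.32)² + (0.5941·61.46)²) = √(6785.937178 + 1333.227357) = 90.1064 km
15: √((-1.5739·111.32)² + (-0.3418·61.46)²) = √(30697.334462 + 441.295225) = 176.4614 km
Sorted: 7 (55.1399 km) < 8 (81.9230 km) < 14 (90.1064 km) < 6 (100.3298 km) < 4 (112.5367 km) < …

7, 8, 14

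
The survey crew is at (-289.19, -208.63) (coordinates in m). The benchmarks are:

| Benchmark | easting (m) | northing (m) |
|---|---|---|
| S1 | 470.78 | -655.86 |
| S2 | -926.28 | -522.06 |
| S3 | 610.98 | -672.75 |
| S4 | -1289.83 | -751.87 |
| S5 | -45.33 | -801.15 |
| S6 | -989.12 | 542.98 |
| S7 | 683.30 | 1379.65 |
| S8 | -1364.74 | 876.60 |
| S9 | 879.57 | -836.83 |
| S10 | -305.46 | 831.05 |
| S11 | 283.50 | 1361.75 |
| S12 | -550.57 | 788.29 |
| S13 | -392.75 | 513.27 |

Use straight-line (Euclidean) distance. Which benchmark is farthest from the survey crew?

Distances from (-289.19, -208.63):
S1: √((759.97)² + (-447.23)²) = √(577554.4009 + 200014.6729) = 881.80 m
S2: √((-637.09)² + (-313.43)²) = √(405883.6681 + 98238.3649) = 710.02 m
S3: √((900.17)² + (-464.12)²) = √(810306.0289 + 215407.3744) = 1012.78 m
S4: √((-1000.64)² + (-543.24)²) = √(1001280.4096 + 295109.6976) = 1138.59 m
S5: √((243.86)² + (-592.52)²) = √(59467.6996 + 351079.9504) = 640.74 m
S6: √((-699.93)² + (751.61)²) = √(489902.0049 + 564917.5921) = 1027.04 m
S7: √((972.49)² + (1588.28)²) = √(945736.8001 + 2522633.3584) = 1862.36 m
S8: √((-1075.55)² + (1085.23)²) = √(1156807.8025 + 1177724.1529) = 1527.92 m
S9: √((1168.76)² + (-628.20)²) = √(1365999.9376 + 394635.2400) = 1326.89 m
S10: √((-16.27)² + (1039.68)²) = √(264.7129 + 1080934.5024) = 1039.81 m
S11: √((572.69)² + (1570.38)²) = √(327973.8361 + 2466093.3444) = 1671.55 m
S12: √((-261.38)² + (996.92)²) = √(68319.5044 + 993849.4864) = 1030.62 m
S13: √((-103.56)² + (721.90)²) = √(10724.6736 + 521139.6100) = 729.29 m
Maximum: S7 at 1862.36 m.

S7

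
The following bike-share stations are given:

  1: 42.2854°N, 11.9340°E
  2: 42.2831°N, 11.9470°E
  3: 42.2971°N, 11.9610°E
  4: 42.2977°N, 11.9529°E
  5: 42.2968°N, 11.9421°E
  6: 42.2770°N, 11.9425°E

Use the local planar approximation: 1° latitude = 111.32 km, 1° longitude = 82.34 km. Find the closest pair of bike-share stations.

Pairwise distances:
1–2: 1.1006 km
1–3: 2.5766 km
1–4: 2.0728 km
1–5: 1.4336 km
1–6: 1.1680 km
2–3: 1.9385 km
2–4: 1.6963 km
2–5: 1.5776 km
2–6: 0.7736 km
3–4: 0.6703 km
3–5: 1.5566 km
3–6: 2.7068 km
4–5: 0.8949 km
4–6: 2.4583 km
5–6: 2.2044 km
Closest pair: 3–4 at 0.6703 km.

3 and 4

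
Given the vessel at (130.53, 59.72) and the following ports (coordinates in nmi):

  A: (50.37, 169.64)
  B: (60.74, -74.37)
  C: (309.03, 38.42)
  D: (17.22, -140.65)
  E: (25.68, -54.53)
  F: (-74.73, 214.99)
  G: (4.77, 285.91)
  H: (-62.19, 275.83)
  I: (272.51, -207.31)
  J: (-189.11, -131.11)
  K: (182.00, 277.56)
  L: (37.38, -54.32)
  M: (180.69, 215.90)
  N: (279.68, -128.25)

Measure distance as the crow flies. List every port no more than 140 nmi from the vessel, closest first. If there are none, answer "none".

Distances from (130.53, 59.72):
A: √((-80.16)² + (109.92)²) = √(6425.6256 + 12082.4064) = 136.04 nmi
B: √((-69.79)² + (-134.09)²) = √(4870.6441 + 17980.1281) = 151.16 nmi
C: √((178.50)² + (-21.30)²) = √(31862.2500 + 453.6900) = 179.77 nmi
D: √((-113.31)² + (-200.37)²) = √(12839.1561 + 40148.1369) = 230.19 nmi
E: √((-104.85)² + (-114.25)²) = √(10993.5225 + 13053.0625) = 155.07 nmi
F: √((-205.26)² + (155.27)²) = √(42131.6676 + 24108.7729) = 257.37 nmi
G: √((-125.76)² + (226.19)²) = √(15815.5776 + 51161.9161) = 258.80 nmi
H: √((-192.72)² + (216.11)²) = √(37140.9984 + 46703.5321) = 289.56 nmi
I: √((141.98)² + (-267.03)²) = √(20158.3204 + 71305.0209) = 302.43 nmi
J: √((-319.64)² + (-190.83)²) = √(102169.7296 + 36416.0889) = 372.27 nmi
K: √((51.47)² + (217.84)²) = √(2649.1609 + 47454.2656) = 223.84 nmi
L: √((-93.15)² + (-114.04)²) = √(8676.9225 + 13005.1216) = 147.25 nmi
M: √((50.16)² + (156.18)²) = √(2516.0256 + 24392.1924) = 164.04 nmi
N: √((149.15)² + (-187.97)²) = √(22245.7225 + 35332.7209) = 239.96 nmi
Threshold 140 nmi: A (136.04 nmi) is within range.

A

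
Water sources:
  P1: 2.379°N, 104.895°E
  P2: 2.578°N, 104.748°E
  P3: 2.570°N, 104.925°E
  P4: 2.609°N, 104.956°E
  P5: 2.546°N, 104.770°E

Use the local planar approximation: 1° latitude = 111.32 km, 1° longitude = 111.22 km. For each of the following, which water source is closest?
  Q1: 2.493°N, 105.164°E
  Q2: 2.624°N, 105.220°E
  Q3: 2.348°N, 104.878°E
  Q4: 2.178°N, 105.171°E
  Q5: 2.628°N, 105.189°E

Q1→P4; Q2→P4; Q3→P1; Q4→P1; Q5→P4

Q1 at 2.493°N, 105.164°E:
  P1: 32.498 km
  P2: 47.225 km
  P3: 27.929 km
  P4: 26.494 km
  P5: 44.216 km
  → nearest: P4 (26.494 km)
Q2 at 2.624°N, 105.220°E:
  P1: 45.281 km
  P2: 52.745 km
  P3: 33.356 km
  P4: 29.410 km
  P5: 50.797 km
  → nearest: P4 (29.410 km)
Q3 at 2.348°N, 104.878°E:
  P1: 3.935 km
  P2: 29.404 km
  P3: 25.260 km
  P4: 30.322 km
  P5: 25.102 km
  → nearest: P1 (3.935 km)
Q4 at 2.178°N, 105.171°E:
  P1: 37.986 km
  P2: 64.777 km
  P3: 51.505 km
  P4: 53.608 km
  P5: 60.558 km
  → nearest: P1 (37.986 km)
Q5 at 2.628°N, 105.189°E:
  P1: 42.866 km
  P2: 49.363 km
  P3: 30.064 km
  P4: 26.000 km
  P5: 47.487 km
  → nearest: P4 (26.000 km)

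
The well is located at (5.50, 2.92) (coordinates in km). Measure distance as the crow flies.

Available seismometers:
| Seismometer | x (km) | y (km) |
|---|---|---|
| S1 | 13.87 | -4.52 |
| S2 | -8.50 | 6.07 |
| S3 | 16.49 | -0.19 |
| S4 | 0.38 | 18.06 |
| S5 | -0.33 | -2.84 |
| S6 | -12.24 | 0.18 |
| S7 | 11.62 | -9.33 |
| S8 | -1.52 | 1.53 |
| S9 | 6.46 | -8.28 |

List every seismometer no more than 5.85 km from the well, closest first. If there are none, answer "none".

none

Distances from (5.50, 2.92):
S1: 11.20 km
S2: 14.35 km
S3: 11.42 km
S4: 15.98 km
S5: 8.20 km
S6: 17.95 km
S7: 13.69 km
S8: 7.16 km
S9: 11.24 km
Threshold 5.85 km: none within range.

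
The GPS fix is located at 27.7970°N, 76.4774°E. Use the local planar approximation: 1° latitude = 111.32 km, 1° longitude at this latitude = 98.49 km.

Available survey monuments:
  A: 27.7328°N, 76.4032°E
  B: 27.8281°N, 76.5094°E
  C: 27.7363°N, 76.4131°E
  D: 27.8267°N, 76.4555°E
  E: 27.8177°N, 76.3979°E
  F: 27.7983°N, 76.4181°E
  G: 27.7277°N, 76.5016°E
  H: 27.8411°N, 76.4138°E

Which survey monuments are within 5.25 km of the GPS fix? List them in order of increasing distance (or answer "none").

Distances from 27.7970°N, 76.4774°E:
A: 10.2217 km
B: 4.6818 km
C: 9.2609 km
D: 3.9476 km
E: 8.1620 km
F: 5.8422 km
G: 8.0743 km
H: 7.9585 km
Threshold 5.25 km: D (3.9476 km), B (4.6818 km) are within range.

D, B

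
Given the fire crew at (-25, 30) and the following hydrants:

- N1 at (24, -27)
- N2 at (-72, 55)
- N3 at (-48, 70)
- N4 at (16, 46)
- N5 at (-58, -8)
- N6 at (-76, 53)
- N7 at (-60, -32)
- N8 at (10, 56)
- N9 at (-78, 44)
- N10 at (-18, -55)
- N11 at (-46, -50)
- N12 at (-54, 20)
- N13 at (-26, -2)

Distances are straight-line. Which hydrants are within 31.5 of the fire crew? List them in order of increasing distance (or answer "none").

Distances from (-25, 30):
N1: √((49)² + (-57)²) = √(2401.000 + 3249.000) = 75.2
N2: √((-47)² + (25)²) = √(2209.000 + 625.000) = 53.2
N3: √((-23)² + (40)²) = √(529.000 + 1600.000) = 46.1
N4: √((41)² + (16)²) = √(1681.000 + 256.000) = 44.0
N5: √((-33)² + (-38)²) = √(1089.000 + 1444.000) = 50.3
N6: √((-51)² + (23)²) = √(2601.000 + 529.000) = 55.9
N7: √((-35)² + (-62)²) = √(1225.000 + 3844.000) = 71.2
N8: √((35)² + (26)²) = √(1225.000 + 676.000) = 43.6
N9: √((-53)² + (14)²) = √(2809.000 + 196.000) = 54.8
N10: √((7)² + (-85)²) = √(49.000 + 7225.000) = 85.3
N11: √((-21)² + (-80)²) = √(441.000 + 6400.000) = 82.7
N12: √((-29)² + (-10)²) = √(841.000 + 100.000) = 30.7
N13: √((-1)² + (-32)²) = √(1.000 + 1024.000) = 32.0
Threshold 31.5: N12 (30.7) is within range.

N12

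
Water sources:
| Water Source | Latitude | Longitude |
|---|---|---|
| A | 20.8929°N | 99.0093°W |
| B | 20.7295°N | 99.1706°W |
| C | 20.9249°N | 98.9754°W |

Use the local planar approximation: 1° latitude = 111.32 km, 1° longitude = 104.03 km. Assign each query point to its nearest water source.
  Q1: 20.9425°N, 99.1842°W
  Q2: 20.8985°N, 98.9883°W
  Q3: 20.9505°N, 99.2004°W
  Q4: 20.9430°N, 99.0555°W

Q1→A; Q2→A; Q3→A; Q4→A

Q1 at 20.9425°N, 99.1842°W:
  A: 19.0142 km
  B: 23.7533 km
  C: 21.8096 km
  → nearest: A (19.0142 km)
Q2 at 20.8985°N, 98.9883°W:
  A: 2.2718 km
  B: 26.7131 km
  C: 3.2308 km
  → nearest: A (2.2718 km)
Q3 at 20.9505°N, 99.2004°W:
  A: 20.8886 km
  B: 24.7963 km
  C: 23.5796 km
  → nearest: A (20.8886 km)
Q4 at 20.9430°N, 99.0555°W:
  A: 7.3623 km
  B: 26.6127 km
  C: 8.5729 km
  → nearest: A (7.3623 km)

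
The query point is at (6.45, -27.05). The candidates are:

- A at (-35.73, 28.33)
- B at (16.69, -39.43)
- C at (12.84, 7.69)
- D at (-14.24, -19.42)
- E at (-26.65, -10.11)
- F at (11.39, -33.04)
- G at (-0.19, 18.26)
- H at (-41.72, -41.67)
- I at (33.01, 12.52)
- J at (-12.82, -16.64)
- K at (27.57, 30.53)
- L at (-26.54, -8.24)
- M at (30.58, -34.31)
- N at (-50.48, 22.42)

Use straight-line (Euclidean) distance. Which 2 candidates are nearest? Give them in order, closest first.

Distances from (6.45, -27.05):
A: √((-42.18)² + (55.38)²) = √(1779.1524 + 3066.9444) = 69.61
B: √((10.24)² + (-12.38)²) = √(104.8576 + 153.2644) = 16.07
C: √((6.39)² + (34.74)²) = √(40.8321 + 1206.8676) = 35.32
D: √((-20.69)² + (7.63)²) = √(428.0761 + 58.2169) = 22.05
E: √((-33.10)² + (16.94)²) = √(1095.6100 + 286.9636) = 37.18
F: √((4.94)² + (-5.99)²) = √(24.4036 + 35.8801) = 7.76
G: √((-6.64)² + (45.31)²) = √(44.0896 + 2052.9961) = 45.79
H: √((-48.17)² + (-14.62)²) = √(2320.3489 + 213.7444) = 50.34
I: √((26.56)² + (39.57)²) = √(705.4336 + 1565.7849) = 47.66
J: √((-19.27)² + (10.41)²) = √(371.3329 + 108.3681) = 21.90
K: √((21.12)² + (57.58)²) = √(446.0544 + 3315.4564) = 61.33
L: √((-32.99)² + (18.81)²) = √(1088.3401 + 353.8161) = 37.98
M: √((24.13)² + (-7.26)²) = √(582.2569 + 52.7076) = 25.20
N: √((-56.93)² + (49.47)²) = √(3241.0249 + 2447.2809) = 75.42
Sorted: F (7.76) < B (16.07) < J (21.90) < D (22.05) < …

F, B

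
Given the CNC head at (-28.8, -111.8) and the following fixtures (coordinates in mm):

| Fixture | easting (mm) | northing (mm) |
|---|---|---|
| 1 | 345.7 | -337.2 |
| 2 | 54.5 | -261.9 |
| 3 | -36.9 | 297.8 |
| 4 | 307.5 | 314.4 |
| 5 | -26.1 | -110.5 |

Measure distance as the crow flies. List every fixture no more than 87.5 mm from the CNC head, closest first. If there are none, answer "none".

Distances from (-28.8, -111.8):
1: √((374.5)² + (-225.4)²) = √(140250.250 + 50805.160) = 437.1 mm
2: √((83.3)² + (-150.1)²) = √(6938.890 + 22530.010) = 171.7 mm
3: √((-8.1)² + (409.6)²) = √(65.610 + 167772.160) = 409.7 mm
4: √((336.3)² + (426.2)²) = √(113097.690 + 181646.440) = 542.9 mm
5: √((2.7)² + (1.3)²) = √(7.290 + 1.690) = 3.0 mm
Threshold 87.5 mm: 5 (3.0 mm) is within range.

5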